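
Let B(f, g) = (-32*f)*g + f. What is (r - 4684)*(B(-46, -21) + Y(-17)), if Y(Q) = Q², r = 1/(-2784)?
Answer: 133310547311/928 ≈ 1.4365e+8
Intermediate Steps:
r = -1/2784 ≈ -0.00035920
B(f, g) = f - 32*f*g (B(f, g) = -32*f*g + f = f - 32*f*g)
(r - 4684)*(B(-46, -21) + Y(-17)) = (-1/2784 - 4684)*(-46*(1 - 32*(-21)) + (-17)²) = -13040257*(-46*(1 + 672) + 289)/2784 = -13040257*(-46*673 + 289)/2784 = -13040257*(-30958 + 289)/2784 = -13040257/2784*(-30669) = 133310547311/928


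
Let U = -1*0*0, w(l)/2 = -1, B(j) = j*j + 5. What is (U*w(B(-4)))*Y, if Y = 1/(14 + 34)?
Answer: 0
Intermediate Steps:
B(j) = 5 + j² (B(j) = j² + 5 = 5 + j²)
w(l) = -2 (w(l) = 2*(-1) = -2)
U = 0 (U = 0*0 = 0)
Y = 1/48 ≈ 0.020833
(U*w(B(-4)))*Y = (0*(-2))*(1/48) = 0*(1/48) = 0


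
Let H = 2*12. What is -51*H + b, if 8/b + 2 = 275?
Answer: -334144/273 ≈ -1224.0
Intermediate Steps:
b = 8/273 (b = 8/(-2 + 275) = 8/273 ≈ 0.029304)
H = 24
-51*H + b = -51*24 + 8/273 = -1224 + 8/273 = -334144/273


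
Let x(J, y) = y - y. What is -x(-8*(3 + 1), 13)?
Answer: 0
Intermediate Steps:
x(J, y) = 0
-x(-8*(3 + 1), 13) = -1*0 = 0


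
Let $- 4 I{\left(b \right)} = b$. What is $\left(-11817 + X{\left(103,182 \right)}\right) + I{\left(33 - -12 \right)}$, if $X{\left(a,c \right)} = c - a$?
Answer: $- \frac{46997}{4} \approx -11749.0$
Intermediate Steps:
$I{\left(b \right)} = - \frac{b}{4}$
$\left(-11817 + X{\left(103,182 \right)}\right) + I{\left(33 - -12 \right)} = \left(-11817 + \left(182 - 103\right)\right) - \frac{33 - -12}{4} = \left(-11817 + \left(182 - 103\right)\right) - \frac{33 + 12}{4} = \left(-11817 + 79\right) - \frac{45}{4} = -11738 - \frac{45}{4} = - \frac{46997}{4}$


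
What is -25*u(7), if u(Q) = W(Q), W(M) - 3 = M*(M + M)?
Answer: -2525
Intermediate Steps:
W(M) = 3 + 2*M² (W(M) = 3 + M*(M + M) = 3 + M*(2*M) = 3 + 2*M²)
u(Q) = 3 + 2*Q²
-25*u(7) = -25*(3 + 2*7²) = -25*(3 + 2*49) = -25*(3 + 98) = -25*101 = -2525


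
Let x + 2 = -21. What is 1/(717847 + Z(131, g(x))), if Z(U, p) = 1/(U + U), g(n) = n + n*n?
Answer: 262/188075915 ≈ 1.3931e-6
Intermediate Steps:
x = -23 (x = -2 - 21 = -23)
g(n) = n + n²
Z(U, p) = 1/(2*U)
1/(717847 + Z(131, g(x))) = 1/(717847 + (½)/131) = 1/(717847 + (½)*(1/131)) = 1/(717847 + 1/262) = 1/(188075915/262) = 262/188075915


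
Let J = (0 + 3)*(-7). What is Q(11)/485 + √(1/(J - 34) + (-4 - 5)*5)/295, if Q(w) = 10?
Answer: 2/97 + 2*I*√34045/16225 ≈ 0.020619 + 0.022744*I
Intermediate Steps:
J = -21 (J = 3*(-7) = -21)
Q(11)/485 + √(1/(J - 34) + (-4 - 5)*5)/295 = 10/485 + √(1/(-21 - 34) + (-4 - 5)*5)/295 = 10*(1/485) + √(1/(-55) - 9*5)*(1/295) = 2/97 + √(-1/55 - 45)*(1/295) = 2/97 + √(-2476/55)*(1/295) = 2/97 + (2*I*√34045/55)*(1/295) = 2/97 + 2*I*√34045/16225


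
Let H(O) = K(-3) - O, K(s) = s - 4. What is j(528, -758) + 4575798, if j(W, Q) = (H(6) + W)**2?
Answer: 4841023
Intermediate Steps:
K(s) = -4 + s
H(O) = -7 - O (H(O) = (-4 - 3) - O = -7 - O)
j(W, Q) = (-13 + W)**2 (j(W, Q) = ((-7 - 1*6) + W)**2 = ((-7 - 6) + W)**2 = (-13 + W)**2)
j(528, -758) + 4575798 = (-13 + 528)**2 + 4575798 = 515**2 + 4575798 = 265225 + 4575798 = 4841023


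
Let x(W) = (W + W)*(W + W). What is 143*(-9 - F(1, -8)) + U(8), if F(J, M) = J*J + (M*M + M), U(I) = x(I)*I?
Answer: -7390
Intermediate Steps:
x(W) = 4*W**2 (x(W) = (2*W)*(2*W) = 4*W**2)
U(I) = 4*I**3 (U(I) = (4*I**2)*I = 4*I**3)
F(J, M) = M + J**2 + M**2 (F(J, M) = J**2 + (M**2 + M) = J**2 + (M + M**2) = M + J**2 + M**2)
143*(-9 - F(1, -8)) + U(8) = 143*(-9 - (-8 + 1**2 + (-8)**2)) + 4*8**3 = 143*(-9 - (-8 + 1 + 64)) + 4*512 = 143*(-9 - 1*57) + 2048 = 143*(-9 - 57) + 2048 = 143*(-66) + 2048 = -9438 + 2048 = -7390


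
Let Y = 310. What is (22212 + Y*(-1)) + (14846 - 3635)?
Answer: 33113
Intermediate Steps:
(22212 + Y*(-1)) + (14846 - 3635) = (22212 + 310*(-1)) + (14846 - 3635) = (22212 - 310) + 11211 = 21902 + 11211 = 33113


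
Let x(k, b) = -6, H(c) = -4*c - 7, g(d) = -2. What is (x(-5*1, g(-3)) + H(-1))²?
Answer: 81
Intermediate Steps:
H(c) = -7 - 4*c
(x(-5*1, g(-3)) + H(-1))² = (-6 + (-7 - 4*(-1)))² = (-6 + (-7 + 4))² = (-6 - 3)² = (-9)² = 81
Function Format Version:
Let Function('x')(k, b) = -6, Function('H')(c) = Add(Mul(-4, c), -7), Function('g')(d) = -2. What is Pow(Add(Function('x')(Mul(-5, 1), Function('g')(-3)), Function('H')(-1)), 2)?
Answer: 81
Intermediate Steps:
Function('H')(c) = Add(-7, Mul(-4, c))
Pow(Add(Function('x')(Mul(-5, 1), Function('g')(-3)), Function('H')(-1)), 2) = Pow(Add(-6, Add(-7, Mul(-4, -1))), 2) = Pow(Add(-6, Add(-7, 4)), 2) = Pow(Add(-6, -3), 2) = Pow(-9, 2) = 81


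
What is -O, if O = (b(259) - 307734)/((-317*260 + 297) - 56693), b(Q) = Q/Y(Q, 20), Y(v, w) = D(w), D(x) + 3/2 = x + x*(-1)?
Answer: -115465/52056 ≈ -2.2181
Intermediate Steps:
D(x) = -3/2 (D(x) = -3/2 + (x + x*(-1)) = -3/2 + (x - x) = -3/2 + 0 = -3/2)
Y(v, w) = -3/2
b(Q) = -2*Q/3 (b(Q) = Q/(-3/2) = -2*Q/3)
O = 115465/52056 (O = (-⅔*259 - 307734)/((-317*260 + 297) - 56693) = (-518/3 - 307734)/((-82420 + 297) - 56693) = -923720/(3*(-82123 - 56693)) = -923720/3/(-138816) = -923720/3*(-1/138816) = 115465/52056 ≈ 2.2181)
-O = -1*115465/52056 = -115465/52056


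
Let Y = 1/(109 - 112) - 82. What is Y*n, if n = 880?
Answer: -217360/3 ≈ -72453.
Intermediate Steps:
Y = -247/3 (Y = 1/(-3) - 82 = -⅓ - 82 = -247/3 ≈ -82.333)
Y*n = -247/3*880 = -217360/3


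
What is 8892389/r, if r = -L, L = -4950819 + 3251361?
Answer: 8892389/1699458 ≈ 5.2325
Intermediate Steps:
L = -1699458
r = 1699458 (r = -1*(-1699458) = 1699458)
8892389/r = 8892389/1699458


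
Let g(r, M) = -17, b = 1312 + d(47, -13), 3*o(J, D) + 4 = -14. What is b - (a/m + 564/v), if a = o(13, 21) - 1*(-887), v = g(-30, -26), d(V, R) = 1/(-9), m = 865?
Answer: 177877882/132345 ≈ 1344.0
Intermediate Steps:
o(J, D) = -6 (o(J, D) = -4/3 + (1/3)*(-14) = -4/3 - 14/3 = -6)
d(V, R) = -1/9
b = 11807/9 (b = 1312 - 1/9 = 11807/9 ≈ 1311.9)
v = -17
a = 881 (a = -6 - 1*(-887) = -6 + 887 = 881)
b - (a/m + 564/v) = 11807/9 - (881/865 + 564/(-17)) = 11807/9 - (881*(1/865) + 564*(-1/17)) = 11807/9 - (881/865 - 564/17) = 11807/9 - 1*(-472883/14705) = 11807/9 + 472883/14705 = 177877882/132345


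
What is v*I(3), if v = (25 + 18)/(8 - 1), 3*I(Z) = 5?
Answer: 215/21 ≈ 10.238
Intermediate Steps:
I(Z) = 5/3 (I(Z) = (⅓)*5 = 5/3)
v = 43/7 ≈ 6.1429
v*I(3) = (43/7)*(5/3) = 215/21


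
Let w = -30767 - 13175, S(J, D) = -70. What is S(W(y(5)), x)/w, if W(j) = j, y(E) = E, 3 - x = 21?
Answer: 35/21971 ≈ 0.0015930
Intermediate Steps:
x = -18 (x = 3 - 1*21 = 3 - 21 = -18)
w = -43942
S(W(y(5)), x)/w = -70/(-43942) = -70*(-1/43942) = 35/21971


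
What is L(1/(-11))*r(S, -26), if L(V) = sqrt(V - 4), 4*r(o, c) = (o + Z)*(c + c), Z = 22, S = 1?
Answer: -897*I*sqrt(55)/11 ≈ -604.76*I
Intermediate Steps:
r(o, c) = c*(22 + o)/2 (r(o, c) = ((o + 22)*(c + c))/4 = ((22 + o)*(2*c))/4 = (2*c*(22 + o))/4 = c*(22 + o)/2)
L(V) = sqrt(-4 + V)
L(1/(-11))*r(S, -26) = sqrt(-4 + 1/(-11))*((1/2)*(-26)*(22 + 1)) = sqrt(-4 - 1/11)*((1/2)*(-26)*23) = sqrt(-45/11)*(-299) = (3*I*sqrt(55)/11)*(-299) = -897*I*sqrt(55)/11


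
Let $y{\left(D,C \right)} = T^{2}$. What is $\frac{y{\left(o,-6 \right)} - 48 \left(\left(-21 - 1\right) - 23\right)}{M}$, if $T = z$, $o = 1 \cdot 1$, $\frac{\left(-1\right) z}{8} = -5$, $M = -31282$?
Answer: $- \frac{1880}{15641} \approx -0.1202$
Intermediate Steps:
$z = 40$ ($z = \left(-8\right) \left(-5\right) = 40$)
$o = 1$
$T = 40$
$y{\left(D,C \right)} = 1600$ ($y{\left(D,C \right)} = 40^{2} = 1600$)
$\frac{y{\left(o,-6 \right)} - 48 \left(\left(-21 - 1\right) - 23\right)}{M} = \frac{1600 - 48 \left(\left(-21 - 1\right) - 23\right)}{-31282} = \left(1600 - 48 \left(-22 - 23\right)\right) \left(- \frac{1}{31282}\right) = \left(1600 - -2160\right) \left(- \frac{1}{31282}\right) = \left(1600 + 2160\right) \left(- \frac{1}{31282}\right) = 3760 \left(- \frac{1}{31282}\right) = - \frac{1880}{15641}$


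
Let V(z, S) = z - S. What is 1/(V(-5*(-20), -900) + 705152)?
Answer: 1/706152 ≈ 1.4161e-6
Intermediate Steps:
1/(V(-5*(-20), -900) + 705152) = 1/((-5*(-20) - 1*(-900)) + 705152) = 1/((100 + 900) + 705152) = 1/(1000 + 705152) = 1/706152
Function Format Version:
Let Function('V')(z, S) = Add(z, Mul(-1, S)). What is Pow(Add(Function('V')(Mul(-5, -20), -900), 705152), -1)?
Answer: Rational(1, 706152) ≈ 1.4161e-6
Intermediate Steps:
Pow(Add(Function('V')(Mul(-5, -20), -900), 705152), -1) = Pow(Add(Add(Mul(-5, -20), Mul(-1, -900)), 705152), -1) = Pow(Add(Add(100, 900), 705152), -1) = Pow(Add(1000, 705152), -1) = Pow(706152, -1) = Rational(1, 706152)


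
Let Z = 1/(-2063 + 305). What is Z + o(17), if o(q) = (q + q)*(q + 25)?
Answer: 2510423/1758 ≈ 1428.0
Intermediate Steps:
Z = -1/1758 (Z = 1/(-1758) = -1/1758 ≈ -0.00056883)
o(q) = 2*q*(25 + q) (o(q) = (2*q)*(25 + q) = 2*q*(25 + q))
Z + o(17) = -1/1758 + 2*17*(25 + 17) = -1/1758 + 2*17*42 = -1/1758 + 1428 = 2510423/1758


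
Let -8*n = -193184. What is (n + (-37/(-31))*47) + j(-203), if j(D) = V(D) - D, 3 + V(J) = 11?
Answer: 756868/31 ≈ 24415.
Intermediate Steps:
V(J) = 8 (V(J) = -3 + 11 = 8)
j(D) = 8 - D
n = 24148 (n = -1/8*(-193184) = 24148)
(n + (-37/(-31))*47) + j(-203) = (24148 + (-37/(-31))*47) + (8 - 1*(-203)) = (24148 - 1/31*(-37)*47) + (8 + 203) = (24148 + (37/31)*47) + 211 = (24148 + 1739/31) + 211 = 750327/31 + 211 = 756868/31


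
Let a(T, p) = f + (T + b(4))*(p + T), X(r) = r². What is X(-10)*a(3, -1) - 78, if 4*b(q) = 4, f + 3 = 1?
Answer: 522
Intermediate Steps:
f = -2 (f = -3 + 1 = -2)
b(q) = 1 (b(q) = (¼)*4 = 1)
a(T, p) = -2 + (1 + T)*(T + p) (a(T, p) = -2 + (T + 1)*(p + T) = -2 + (1 + T)*(T + p))
X(-10)*a(3, -1) - 78 = (-10)²*(-2 + 3 - 1 + 3² + 3*(-1)) - 78 = 100*(-2 + 3 - 1 + 9 - 3) - 78 = 100*6 - 78 = 600 - 78 = 522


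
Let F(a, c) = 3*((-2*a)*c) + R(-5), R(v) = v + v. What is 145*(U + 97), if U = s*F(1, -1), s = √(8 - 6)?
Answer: 14065 - 580*√2 ≈ 13245.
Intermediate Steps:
R(v) = 2*v
s = √2 ≈ 1.4142
F(a, c) = -10 - 6*a*c (F(a, c) = 3*((-2*a)*c) + 2*(-5) = 3*(-2*a*c) - 10 = -6*a*c - 10 = -10 - 6*a*c)
U = -4*√2 (U = √2*(-10 - 6*1*(-1)) = √2*(-10 + 6) = √2*(-4) = -4*√2 ≈ -5.6569)
145*(U + 97) = 145*(-4*√2 + 97) = 145*(97 - 4*√2) = 14065 - 580*√2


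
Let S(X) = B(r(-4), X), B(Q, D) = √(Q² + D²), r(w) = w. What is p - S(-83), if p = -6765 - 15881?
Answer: -22646 - √6905 ≈ -22729.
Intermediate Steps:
B(Q, D) = √(D² + Q²)
S(X) = √(16 + X²) (S(X) = √(X² + (-4)²) = √(X² + 16) = √(16 + X²))
p = -22646
p - S(-83) = -22646 - √(16 + (-83)²) = -22646 - √(16 + 6889) = -22646 - √6905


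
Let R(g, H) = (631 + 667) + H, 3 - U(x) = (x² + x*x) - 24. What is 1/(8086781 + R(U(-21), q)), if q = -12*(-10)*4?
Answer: 1/8088559 ≈ 1.2363e-7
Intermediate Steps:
q = 480 (q = 120*4 = 480)
U(x) = 27 - 2*x² (U(x) = 3 - ((x² + x*x) - 24) = 3 - ((x² + x²) - 24) = 3 - (2*x² - 24) = 3 - (-24 + 2*x²) = 3 + (24 - 2*x²) = 27 - 2*x²)
R(g, H) = 1298 + H
1/(8086781 + R(U(-21), q)) = 1/(8086781 + (1298 + 480)) = 1/(8086781 + 1778) = 1/8088559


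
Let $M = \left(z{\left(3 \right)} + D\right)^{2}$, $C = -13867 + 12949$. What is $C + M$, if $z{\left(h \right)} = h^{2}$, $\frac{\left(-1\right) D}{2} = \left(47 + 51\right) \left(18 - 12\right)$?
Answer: $1360971$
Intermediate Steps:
$C = -918$
$D = -1176$ ($D = - 2 \left(47 + 51\right) \left(18 - 12\right) = - 2 \cdot 98 \cdot 6 = \left(-2\right) 588 = -1176$)
$M = 1361889$ ($M = \left(3^{2} - 1176\right)^{2} = \left(9 - 1176\right)^{2} = \left(-1167\right)^{2} = 1361889$)
$C + M = -918 + 1361889 = 1360971$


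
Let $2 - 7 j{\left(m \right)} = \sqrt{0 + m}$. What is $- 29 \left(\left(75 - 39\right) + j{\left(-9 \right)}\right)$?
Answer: $- \frac{7366}{7} + \frac{87 i}{7} \approx -1052.3 + 12.429 i$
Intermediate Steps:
$j{\left(m \right)} = \frac{2}{7} - \frac{\sqrt{m}}{7}$ ($j{\left(m \right)} = \frac{2}{7} - \frac{\sqrt{0 + m}}{7} = \frac{2}{7} - \frac{\sqrt{m}}{7}$)
$- 29 \left(\left(75 - 39\right) + j{\left(-9 \right)}\right) = - 29 \left(\left(75 - 39\right) + \left(\frac{2}{7} - \frac{\sqrt{-9}}{7}\right)\right) = - 29 \left(\left(75 - 39\right) + \left(\frac{2}{7} - \frac{3 i}{7}\right)\right) = - 29 \left(36 + \left(\frac{2}{7} - \frac{3 i}{7}\right)\right) = - 29 \left(\frac{254}{7} - \frac{3 i}{7}\right) = - \frac{7366}{7} + \frac{87 i}{7}$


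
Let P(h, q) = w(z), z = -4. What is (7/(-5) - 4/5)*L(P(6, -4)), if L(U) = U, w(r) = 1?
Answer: -11/5 ≈ -2.2000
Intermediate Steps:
P(h, q) = 1
(7/(-5) - 4/5)*L(P(6, -4)) = (7/(-5) - 4/5)*1 = (7*(-⅕) - 4*⅕)*1 = (-7/5 - ⅘)*1 = -11/5*1 = -11/5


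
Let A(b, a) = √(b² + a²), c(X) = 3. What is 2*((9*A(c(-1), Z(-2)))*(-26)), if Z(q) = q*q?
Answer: -2340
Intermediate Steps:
Z(q) = q²
A(b, a) = √(a² + b²)
2*((9*A(c(-1), Z(-2)))*(-26)) = 2*((9*√(((-2)²)² + 3²))*(-26)) = 2*((9*√(4² + 9))*(-26)) = 2*((9*√(16 + 9))*(-26)) = 2*((9*√25)*(-26)) = 2*((9*5)*(-26)) = 2*(45*(-26)) = 2*(-1170) = -2340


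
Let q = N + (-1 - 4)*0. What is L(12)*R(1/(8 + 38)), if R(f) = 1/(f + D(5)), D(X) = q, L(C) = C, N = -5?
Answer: -552/229 ≈ -2.4105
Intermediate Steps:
q = -5 (q = -5 + (-1 - 4)*0 = -5 - 5*0 = -5 + 0 = -5)
D(X) = -5
R(f) = 1/(-5 + f) (R(f) = 1/(f - 5) = 1/(-5 + f))
L(12)*R(1/(8 + 38)) = 12/(-5 + 1/(8 + 38)) = 12/(-5 + 1/46) = 12/(-229/46) = 12*(-46/229) = -552/229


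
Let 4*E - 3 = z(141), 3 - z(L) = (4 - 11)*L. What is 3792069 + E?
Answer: 15169269/4 ≈ 3.7923e+6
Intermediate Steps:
z(L) = 3 + 7*L (z(L) = 3 - (4 - 11)*L = 3 - (-7)*L = 3 + 7*L)
E = 993/4 (E = ¾ + (3 + 7*141)/4 = ¾ + (3 + 987)/4 = ¾ + (¼)*990 = ¾ + 495/2 = 993/4 ≈ 248.25)
3792069 + E = 3792069 + 993/4 = 15169269/4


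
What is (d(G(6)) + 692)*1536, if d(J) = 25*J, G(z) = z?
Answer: 1293312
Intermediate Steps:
(d(G(6)) + 692)*1536 = (25*6 + 692)*1536 = (150 + 692)*1536 = 842*1536 = 1293312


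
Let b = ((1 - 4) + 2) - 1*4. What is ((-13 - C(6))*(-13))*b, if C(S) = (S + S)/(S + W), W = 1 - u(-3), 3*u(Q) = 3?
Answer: -975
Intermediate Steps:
b = -5 (b = (-3 + 2) - 4 = -1 - 4 = -5)
u(Q) = 1 (u(Q) = (1/3)*3 = 1)
W = 0 (W = 1 - 1*1 = 1 - 1 = 0)
C(S) = 2 (C(S) = (S + S)/(S + 0) = (2*S)/S = 2)
((-13 - C(6))*(-13))*b = ((-13 - 1*2)*(-13))*(-5) = ((-13 - 2)*(-13))*(-5) = -15*(-13)*(-5) = 195*(-5) = -975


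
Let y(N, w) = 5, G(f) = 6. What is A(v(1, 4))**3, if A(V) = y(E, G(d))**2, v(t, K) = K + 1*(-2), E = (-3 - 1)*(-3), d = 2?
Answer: 15625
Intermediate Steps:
E = 12 (E = -4*(-3) = 12)
v(t, K) = -2 + K (v(t, K) = K - 2 = -2 + K)
A(V) = 25 (A(V) = 5**2 = 25)
A(v(1, 4))**3 = 25**3 = 15625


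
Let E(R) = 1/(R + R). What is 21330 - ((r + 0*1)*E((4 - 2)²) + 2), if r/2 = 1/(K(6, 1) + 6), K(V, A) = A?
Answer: 597183/28 ≈ 21328.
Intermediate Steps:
r = 2/7 (r = 2/(1 + 6) = 2/7 ≈ 0.28571)
E(R) = 1/(2*R)
21330 - ((r + 0*1)*E((4 - 2)²) + 2) = 21330 - ((2/7 + 0*1)*(1/(2*((4 - 2)²))) + 2) = 21330 - ((2/7 + 0)*(1/(2*(2²))) + 2) = 21330 - (2*((½)/4)/7 + 2) = 21330 - (2*((½)*(¼))/7 + 2) = 21330 - ((2/7)*(⅛) + 2) = 21330 - (1/28 + 2) = 21330 - 1*57/28 = 21330 - 57/28 = 597183/28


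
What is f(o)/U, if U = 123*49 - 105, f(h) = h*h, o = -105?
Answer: 175/94 ≈ 1.8617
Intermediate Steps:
f(h) = h²
U = 5922 (U = 6027 - 105 = 5922)
f(o)/U = (-105)²/5922 = 11025*(1/5922) = 175/94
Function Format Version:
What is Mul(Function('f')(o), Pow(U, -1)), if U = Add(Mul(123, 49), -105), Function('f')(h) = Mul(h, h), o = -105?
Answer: Rational(175, 94) ≈ 1.8617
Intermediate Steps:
Function('f')(h) = Pow(h, 2)
U = 5922 (U = Add(6027, -105) = 5922)
Mul(Function('f')(o), Pow(U, -1)) = Mul(Pow(-105, 2), Pow(5922, -1)) = Mul(11025, Rational(1, 5922)) = Rational(175, 94)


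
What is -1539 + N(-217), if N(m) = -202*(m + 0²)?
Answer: 42295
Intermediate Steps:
N(m) = -202*m (N(m) = -202*(m + 0) = -202*m)
-1539 + N(-217) = -1539 - 202*(-217) = -1539 + 43834 = 42295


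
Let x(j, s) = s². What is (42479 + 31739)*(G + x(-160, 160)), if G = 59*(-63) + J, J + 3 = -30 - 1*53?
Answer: 1617729746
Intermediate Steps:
J = -86 (J = -3 + (-30 - 1*53) = -3 + (-30 - 53) = -3 - 83 = -86)
G = -3803 (G = 59*(-63) - 86 = -3717 - 86 = -3803)
(42479 + 31739)*(G + x(-160, 160)) = (42479 + 31739)*(-3803 + 160²) = 74218*(-3803 + 25600) = 74218*21797 = 1617729746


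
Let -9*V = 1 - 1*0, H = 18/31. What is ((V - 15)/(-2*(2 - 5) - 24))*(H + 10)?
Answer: 22304/2511 ≈ 8.8825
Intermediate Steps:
H = 18/31 (H = 18*(1/31) = 18/31 ≈ 0.58065)
V = -⅑ (V = -(1 - 1*0)/9 = -(1 + 0)/9 = -⅑*1 = -⅑ ≈ -0.11111)
((V - 15)/(-2*(2 - 5) - 24))*(H + 10) = ((-⅑ - 15)/(-2*(2 - 5) - 24))*(18/31 + 10) = -136/(9*(-2*(-3) - 24))*(328/31) = -136/(9*(6 - 24))*(328/31) = -136/9/(-18)*(328/31) = -136/9*(-1/18)*(328/31) = (68/81)*(328/31) = 22304/2511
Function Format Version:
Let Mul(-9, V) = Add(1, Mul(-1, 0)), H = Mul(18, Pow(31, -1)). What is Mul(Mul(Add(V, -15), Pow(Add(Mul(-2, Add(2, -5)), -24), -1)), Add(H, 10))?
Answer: Rational(22304, 2511) ≈ 8.8825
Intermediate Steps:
H = Rational(18, 31) (H = Mul(18, Rational(1, 31)) = Rational(18, 31) ≈ 0.58065)
V = Rational(-1, 9) (V = Mul(Rational(-1, 9), Add(1, Mul(-1, 0))) = Mul(Rational(-1, 9), Add(1, 0)) = Mul(Rational(-1, 9), 1) = Rational(-1, 9) ≈ -0.11111)
Mul(Mul(Add(V, -15), Pow(Add(Mul(-2, Add(2, -5)), -24), -1)), Add(H, 10)) = Mul(Mul(Add(Rational(-1, 9), -15), Pow(Add(Mul(-2, Add(2, -5)), -24), -1)), Add(Rational(18, 31), 10)) = Mul(Mul(Rational(-136, 9), Pow(Add(Mul(-2, -3), -24), -1)), Rational(328, 31)) = Mul(Mul(Rational(-136, 9), Pow(Add(6, -24), -1)), Rational(328, 31)) = Mul(Mul(Rational(-136, 9), Pow(-18, -1)), Rational(328, 31)) = Mul(Mul(Rational(-136, 9), Rational(-1, 18)), Rational(328, 31)) = Mul(Rational(68, 81), Rational(328, 31)) = Rational(22304, 2511)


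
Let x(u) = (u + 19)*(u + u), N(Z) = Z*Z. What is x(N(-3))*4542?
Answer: 2289168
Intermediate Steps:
N(Z) = Z²
x(u) = 2*u*(19 + u) (x(u) = (19 + u)*(2*u) = 2*u*(19 + u))
x(N(-3))*4542 = (2*(-3)²*(19 + (-3)²))*4542 = (2*9*(19 + 9))*4542 = (2*9*28)*4542 = 504*4542 = 2289168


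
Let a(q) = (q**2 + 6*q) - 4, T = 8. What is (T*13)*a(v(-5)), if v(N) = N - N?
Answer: -416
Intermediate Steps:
v(N) = 0
a(q) = -4 + q**2 + 6*q
(T*13)*a(v(-5)) = (8*13)*(-4 + 0**2 + 6*0) = 104*(-4 + 0 + 0) = 104*(-4) = -416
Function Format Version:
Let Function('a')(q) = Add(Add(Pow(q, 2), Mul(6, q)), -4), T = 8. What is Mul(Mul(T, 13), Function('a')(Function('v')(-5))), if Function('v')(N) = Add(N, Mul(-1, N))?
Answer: -416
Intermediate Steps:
Function('v')(N) = 0
Function('a')(q) = Add(-4, Pow(q, 2), Mul(6, q))
Mul(Mul(T, 13), Function('a')(Function('v')(-5))) = Mul(Mul(8, 13), Add(-4, Pow(0, 2), Mul(6, 0))) = Mul(104, Add(-4, 0, 0)) = Mul(104, -4) = -416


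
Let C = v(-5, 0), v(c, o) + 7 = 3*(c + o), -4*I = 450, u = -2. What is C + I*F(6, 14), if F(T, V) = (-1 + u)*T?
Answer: 2003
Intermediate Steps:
I = -225/2 (I = -1/4*450 = -225/2 ≈ -112.50)
F(T, V) = -3*T (F(T, V) = (-1 - 2)*T = -3*T)
v(c, o) = -7 + 3*c + 3*o (v(c, o) = -7 + 3*(c + o) = -7 + (3*c + 3*o) = -7 + 3*c + 3*o)
C = -22 (C = -7 + 3*(-5) + 3*0 = -7 - 15 + 0 = -22)
C + I*F(6, 14) = -22 - (-675)*6/2 = -22 - 225/2*(-18) = -22 + 2025 = 2003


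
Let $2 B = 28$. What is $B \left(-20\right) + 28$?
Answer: $-252$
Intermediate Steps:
$B = 14$ ($B = \frac{1}{2} \cdot 28 = 14$)
$B \left(-20\right) + 28 = 14 \left(-20\right) + 28 = -280 + 28 = -252$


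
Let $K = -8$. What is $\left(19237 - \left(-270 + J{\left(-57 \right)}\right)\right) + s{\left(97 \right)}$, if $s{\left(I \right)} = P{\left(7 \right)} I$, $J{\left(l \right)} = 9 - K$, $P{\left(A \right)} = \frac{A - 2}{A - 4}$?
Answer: $\frac{58955}{3} \approx 19652.0$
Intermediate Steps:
$P{\left(A \right)} = \frac{-2 + A}{-4 + A}$
$J{\left(l \right)} = 17$ ($J{\left(l \right)} = 9 - -8 = 9 + 8 = 17$)
$s{\left(I \right)} = \frac{5 I}{3}$ ($s{\left(I \right)} = \frac{-2 + 7}{-4 + 7} I = \frac{1}{3} \cdot 5 I = \frac{5 I}{3}$)
$\left(19237 - \left(-270 + J{\left(-57 \right)}\right)\right) + s{\left(97 \right)} = \left(19237 + \left(270 - 17\right)\right) + \frac{5}{3} \cdot 97 = \left(19237 + \left(270 - 17\right)\right) + \frac{485}{3} = \left(19237 + 253\right) + \frac{485}{3} = 19490 + \frac{485}{3} = \frac{58955}{3}$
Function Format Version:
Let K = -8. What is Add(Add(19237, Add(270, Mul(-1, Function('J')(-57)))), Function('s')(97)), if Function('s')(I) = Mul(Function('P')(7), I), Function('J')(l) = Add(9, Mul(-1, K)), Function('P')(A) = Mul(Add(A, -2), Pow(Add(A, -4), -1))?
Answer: Rational(58955, 3) ≈ 19652.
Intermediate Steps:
Function('P')(A) = Mul(Pow(Add(-4, A), -1), Add(-2, A)) (Function('P')(A) = Mul(Add(-2, A), Pow(Add(-4, A), -1)) = Mul(Pow(Add(-4, A), -1), Add(-2, A)))
Function('J')(l) = 17 (Function('J')(l) = Add(9, Mul(-1, -8)) = Add(9, 8) = 17)
Function('s')(I) = Mul(Rational(5, 3), I) (Function('s')(I) = Mul(Mul(Pow(Add(-4, 7), -1), Add(-2, 7)), I) = Mul(Mul(Pow(3, -1), 5), I) = Mul(Mul(Rational(1, 3), 5), I) = Mul(Rational(5, 3), I))
Add(Add(19237, Add(270, Mul(-1, Function('J')(-57)))), Function('s')(97)) = Add(Add(19237, Add(270, Mul(-1, 17))), Mul(Rational(5, 3), 97)) = Add(Add(19237, Add(270, -17)), Rational(485, 3)) = Add(Add(19237, 253), Rational(485, 3)) = Add(19490, Rational(485, 3)) = Rational(58955, 3)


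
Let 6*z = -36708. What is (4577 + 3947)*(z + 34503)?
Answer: 241953740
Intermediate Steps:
z = -6118 (z = (1/6)*(-36708) = -6118)
(4577 + 3947)*(z + 34503) = (4577 + 3947)*(-6118 + 34503) = 8524*28385 = 241953740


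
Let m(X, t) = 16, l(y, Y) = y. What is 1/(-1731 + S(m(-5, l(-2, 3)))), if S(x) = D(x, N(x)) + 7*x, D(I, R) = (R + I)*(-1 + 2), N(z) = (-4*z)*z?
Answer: -1/2627 ≈ -0.00038066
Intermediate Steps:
N(z) = -4*z²
D(I, R) = I + R (D(I, R) = (I + R)*1 = I + R)
S(x) = -4*x² + 8*x (S(x) = (x - 4*x²) + 7*x = -4*x² + 8*x)
1/(-1731 + S(m(-5, l(-2, 3)))) = 1/(-1731 + 4*16*(2 - 1*16)) = 1/(-1731 + 4*16*(2 - 16)) = 1/(-1731 + 4*16*(-14)) = 1/(-1731 - 896) = 1/(-2627) = -1/2627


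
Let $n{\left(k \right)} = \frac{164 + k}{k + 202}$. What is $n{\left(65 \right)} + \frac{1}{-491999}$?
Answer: $\frac{112667504}{131363733} \approx 0.85768$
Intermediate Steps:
$n{\left(k \right)} = \frac{164 + k}{202 + k}$
$n{\left(65 \right)} + \frac{1}{-491999} = \frac{164 + 65}{202 + 65} + \frac{1}{-491999} = \frac{1}{267} \cdot 229 - \frac{1}{491999} = \frac{229}{267} - \frac{1}{491999} = \frac{112667504}{131363733}$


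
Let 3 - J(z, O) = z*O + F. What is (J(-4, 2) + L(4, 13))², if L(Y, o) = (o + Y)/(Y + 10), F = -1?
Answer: 34225/196 ≈ 174.62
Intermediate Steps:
L(Y, o) = (Y + o)/(10 + Y)
J(z, O) = 4 - O*z (J(z, O) = 3 - (z*O - 1) = 3 - (O*z - 1) = 3 - (-1 + O*z) = 3 + (1 - O*z) = 4 - O*z)
(J(-4, 2) + L(4, 13))² = ((4 - 1*2*(-4)) + (4 + 13)/(10 + 4))² = ((4 + 8) + 17/14)² = (12 + (1/14)*17)² = (12 + 17/14)² = (185/14)² = 34225/196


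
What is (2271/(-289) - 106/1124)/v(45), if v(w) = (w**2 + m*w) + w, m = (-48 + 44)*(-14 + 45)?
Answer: 1291619/570087180 ≈ 0.0022657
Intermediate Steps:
m = -124 (m = -4*31 = -124)
v(w) = w**2 - 123*w (v(w) = (w**2 - 124*w) + w = w**2 - 123*w)
(2271/(-289) - 106/1124)/v(45) = (2271/(-289) - 106/1124)/((45*(-123 + 45))) = (2271*(-1/289) - 106*1/1124)/((45*(-78))) = (-2271/289 - 53/562)/(-3510) = -1291619/162418*(-1/3510) = 1291619/570087180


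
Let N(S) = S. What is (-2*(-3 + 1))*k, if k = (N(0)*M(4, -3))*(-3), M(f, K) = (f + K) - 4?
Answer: 0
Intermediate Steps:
M(f, K) = -4 + K + f (M(f, K) = (K + f) - 4 = -4 + K + f)
k = 0 (k = (0*(-4 - 3 + 4))*(-3) = (0*(-3))*(-3) = 0*(-3) = 0)
(-2*(-3 + 1))*k = -2*(-3 + 1)*0 = -2*(-2)*0 = 4*0 = 0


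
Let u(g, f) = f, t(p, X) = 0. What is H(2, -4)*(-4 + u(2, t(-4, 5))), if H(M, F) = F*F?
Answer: -64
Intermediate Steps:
H(M, F) = F**2
H(2, -4)*(-4 + u(2, t(-4, 5))) = (-4)**2*(-4 + 0) = 16*(-4) = -64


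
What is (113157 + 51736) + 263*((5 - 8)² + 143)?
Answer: 204869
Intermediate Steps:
(113157 + 51736) + 263*((5 - 8)² + 143) = 164893 + 263*((-3)² + 143) = 164893 + 263*(9 + 143) = 164893 + 263*152 = 164893 + 39976 = 204869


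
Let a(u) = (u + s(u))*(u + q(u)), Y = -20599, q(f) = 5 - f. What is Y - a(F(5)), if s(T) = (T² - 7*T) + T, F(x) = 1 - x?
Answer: -20779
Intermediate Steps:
s(T) = T² - 6*T
a(u) = 5*u + 5*u*(-6 + u) (a(u) = (u + u*(-6 + u))*(u + (5 - u)) = (u + u*(-6 + u))*5 = 5*u + 5*u*(-6 + u))
Y - a(F(5)) = -20599 - 5*(1 - 1*5)*(-5 + (1 - 1*5)) = -20599 - 5*(1 - 5)*(-5 + (1 - 5)) = -20599 - 5*(-4)*(-5 - 4) = -20599 - 5*(-4)*(-9) = -20599 - 1*180 = -20599 - 180 = -20779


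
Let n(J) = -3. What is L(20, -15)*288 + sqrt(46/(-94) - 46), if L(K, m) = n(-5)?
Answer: -864 + I*sqrt(102695)/47 ≈ -864.0 + 6.8183*I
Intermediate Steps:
L(K, m) = -3
L(20, -15)*288 + sqrt(46/(-94) - 46) = -3*288 + sqrt(46/(-94) - 46) = -864 + sqrt(46*(-1/94) - 46) = -864 + sqrt(-23/47 - 46) = -864 + sqrt(-2185/47) = -864 + I*sqrt(102695)/47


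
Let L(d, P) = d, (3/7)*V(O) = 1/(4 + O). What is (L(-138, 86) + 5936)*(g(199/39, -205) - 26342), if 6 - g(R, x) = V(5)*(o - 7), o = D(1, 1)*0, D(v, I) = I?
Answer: -4122511354/27 ≈ -1.5269e+8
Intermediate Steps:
V(O) = 7/(3*(4 + O))
o = 0 (o = 1*0 = 0)
g(R, x) = 211/27 (g(R, x) = 6 - 7/(3*(4 + 5))*(0 - 7) = 6 - (7/3)/9*(-7) = 6 - (7/3)*(1/9)*(-7) = 6 - 7*(-7)/27 = 6 - 1*(-49/27) = 6 + 49/27 = 211/27)
(L(-138, 86) + 5936)*(g(199/39, -205) - 26342) = (-138 + 5936)*(211/27 - 26342) = 5798*(-711023/27) = -4122511354/27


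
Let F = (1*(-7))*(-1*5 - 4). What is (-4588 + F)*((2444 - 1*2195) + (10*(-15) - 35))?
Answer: -289600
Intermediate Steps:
F = 63 (F = -7*(-5 - 4) = -7*(-9) = 63)
(-4588 + F)*((2444 - 1*2195) + (10*(-15) - 35)) = (-4588 + 63)*((2444 - 1*2195) + (10*(-15) - 35)) = -4525*((2444 - 2195) + (-150 - 35)) = -4525*(249 - 185) = -4525*64 = -289600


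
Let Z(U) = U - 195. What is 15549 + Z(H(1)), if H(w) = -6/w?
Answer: 15348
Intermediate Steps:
Z(U) = -195 + U
15549 + Z(H(1)) = 15549 + (-195 - 6/1) = 15549 + (-195 - 6*1) = 15549 + (-195 - 6) = 15549 - 201 = 15348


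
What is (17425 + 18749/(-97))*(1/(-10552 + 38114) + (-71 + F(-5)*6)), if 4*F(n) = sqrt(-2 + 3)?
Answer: -1600904611804/1336757 ≈ -1.1976e+6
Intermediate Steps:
F(n) = 1/4 (F(n) = sqrt(-2 + 3)/4 = sqrt(1)/4 = (1/4)*1 = 1/4)
(17425 + 18749/(-97))*(1/(-10552 + 38114) + (-71 + F(-5)*6)) = (17425 + 18749/(-97))*(1/(-10552 + 38114) + (-71 + (1/4)*6)) = (17425 + 18749*(-1/97))*(1/27562 + (-71 + 3/2)) = (17425 - 18749/97)*(1/27562 - 139/2) = (1671476/97)*(-957779/13781) = -1600904611804/1336757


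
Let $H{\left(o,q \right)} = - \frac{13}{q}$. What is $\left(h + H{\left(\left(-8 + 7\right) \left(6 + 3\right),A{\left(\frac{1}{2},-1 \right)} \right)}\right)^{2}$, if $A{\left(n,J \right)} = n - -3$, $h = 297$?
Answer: $\frac{4214809}{49} \approx 86017.0$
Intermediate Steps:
$A{\left(n,J \right)} = 3 + n$ ($A{\left(n,J \right)} = n + 3 = 3 + n$)
$\left(h + H{\left(\left(-8 + 7\right) \left(6 + 3\right),A{\left(\frac{1}{2},-1 \right)} \right)}\right)^{2} = \left(297 - \frac{13}{3 + \frac{1}{2}}\right)^{2} = \left(297 - \frac{13}{\frac{7}{2}}\right)^{2} = \left(297 - \frac{26}{7}\right)^{2} = \left(\frac{2053}{7}\right)^{2} = \frac{4214809}{49}$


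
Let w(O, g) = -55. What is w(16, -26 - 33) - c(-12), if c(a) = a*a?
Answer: -199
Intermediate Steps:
c(a) = a**2
w(16, -26 - 33) - c(-12) = -55 - 1*(-12)**2 = -55 - 1*144 = -55 - 144 = -199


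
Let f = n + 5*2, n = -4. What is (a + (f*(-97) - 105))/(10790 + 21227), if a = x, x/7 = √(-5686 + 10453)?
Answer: -687/32017 + 7*√4767/32017 ≈ -0.0063621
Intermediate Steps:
f = 6 (f = -4 + 5*2 = -4 + 10 = 6)
x = 7*√4767 (x = 7*√(-5686 + 10453) = 7*√4767 ≈ 483.30)
a = 7*√4767 ≈ 483.30
(a + (f*(-97) - 105))/(10790 + 21227) = (7*√4767 + (6*(-97) - 105))/(10790 + 21227) = (7*√4767 + (-582 - 105))/32017 = (7*√4767 - 687)*(1/32017) = (-687 + 7*√4767)*(1/32017) = -687/32017 + 7*√4767/32017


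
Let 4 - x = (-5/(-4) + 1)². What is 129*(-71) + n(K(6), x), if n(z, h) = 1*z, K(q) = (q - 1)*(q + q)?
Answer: -9099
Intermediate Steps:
x = -17/16 (x = 4 - (-5/(-4) + 1)² = 4 - (-5*(-¼) + 1)² = 4 - (5/4 + 1)² = 4 - (9/4)² = 4 - 1*81/16 = 4 - 81/16 = -17/16 ≈ -1.0625)
K(q) = 2*q*(-1 + q) (K(q) = (-1 + q)*(2*q) = 2*q*(-1 + q))
n(z, h) = z
129*(-71) + n(K(6), x) = 129*(-71) + 2*6*(-1 + 6) = -9159 + 2*6*5 = -9159 + 60 = -9099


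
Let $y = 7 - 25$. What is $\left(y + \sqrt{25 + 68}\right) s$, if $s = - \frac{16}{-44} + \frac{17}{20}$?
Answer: $- \frac{2403}{110} + \frac{267 \sqrt{93}}{220} \approx -10.142$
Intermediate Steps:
$s = \frac{267}{220}$ ($s = \left(-16\right) \left(- \frac{1}{44}\right) + 17 \cdot \frac{1}{20} = \frac{4}{11} + \frac{17}{20} = \frac{267}{220} \approx 1.2136$)
$y = -18$ ($y = 7 - 25 = -18$)
$\left(y + \sqrt{25 + 68}\right) s = \left(-18 + \sqrt{25 + 68}\right) \frac{267}{220} = \left(-18 + \sqrt{93}\right) \frac{267}{220} = - \frac{2403}{110} + \frac{267 \sqrt{93}}{220}$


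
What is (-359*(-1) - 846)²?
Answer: 237169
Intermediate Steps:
(-359*(-1) - 846)² = (359 - 846)² = (-487)² = 237169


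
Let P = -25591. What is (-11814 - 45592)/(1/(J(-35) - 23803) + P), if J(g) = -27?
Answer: 1367984980/609833531 ≈ 2.2432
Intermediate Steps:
(-11814 - 45592)/(1/(J(-35) - 23803) + P) = (-11814 - 45592)/(1/(-27 - 23803) - 25591) = -57406/(1/(-23830) - 25591) = -57406/(-1/23830 - 25591) = -57406/(-609833531/23830) = -57406*(-23830/609833531) = 1367984980/609833531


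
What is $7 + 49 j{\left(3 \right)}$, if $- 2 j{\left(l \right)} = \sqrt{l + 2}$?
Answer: $7 - \frac{49 \sqrt{5}}{2} \approx -47.784$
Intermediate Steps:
$j{\left(l \right)} = - \frac{\sqrt{2 + l}}{2}$ ($j{\left(l \right)} = - \frac{\sqrt{l + 2}}{2} = - \frac{\sqrt{2 + l}}{2}$)
$7 + 49 j{\left(3 \right)} = 7 + 49 \left(- \frac{\sqrt{2 + 3}}{2}\right) = 7 + 49 \left(- \frac{\sqrt{5}}{2}\right) = 7 - \frac{49 \sqrt{5}}{2}$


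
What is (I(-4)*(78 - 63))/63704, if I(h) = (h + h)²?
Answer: 120/7963 ≈ 0.015070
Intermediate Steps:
I(h) = 4*h² (I(h) = (2*h)² = 4*h²)
(I(-4)*(78 - 63))/63704 = ((4*(-4)²)*(78 - 63))/63704 = ((4*16)*15)*(1/63704) = (64*15)*(1/63704) = 960*(1/63704) = 120/7963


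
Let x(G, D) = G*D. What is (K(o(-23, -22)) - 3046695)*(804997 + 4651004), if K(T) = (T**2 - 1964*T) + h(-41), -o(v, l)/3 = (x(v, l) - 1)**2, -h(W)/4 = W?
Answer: 3201795897084980394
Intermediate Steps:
h(W) = -4*W
x(G, D) = D*G
o(v, l) = -3*(-1 + l*v)**2 (o(v, l) = -3*(l*v - 1)**2 = -3*(-1 + l*v)**2)
K(T) = 164 + T**2 - 1964*T (K(T) = (T**2 - 1964*T) - 4*(-41) = (T**2 - 1964*T) + 164 = 164 + T**2 - 1964*T)
(K(o(-23, -22)) - 3046695)*(804997 + 4651004) = ((164 + (-3*(-1 - 22*(-23))**2)**2 - (-5892)*(-1 - 22*(-23))**2) - 3046695)*(804997 + 4651004) = ((164 + (-3*(-1 + 506)**2)**2 - (-5892)*(-1 + 506)**2) - 3046695)*5456001 = ((164 + (-3*505**2)**2 - (-5892)*505**2) - 3046695)*5456001 = ((164 + (-3*255025)**2 - (-5892)*255025) - 3046695)*5456001 = ((164 + (-765075)**2 - 1964*(-765075)) - 3046695)*5456001 = ((164 + 585339755625 + 1502607300) - 3046695)*5456001 = (586842363089 - 3046695)*5456001 = 586839316394*5456001 = 3201795897084980394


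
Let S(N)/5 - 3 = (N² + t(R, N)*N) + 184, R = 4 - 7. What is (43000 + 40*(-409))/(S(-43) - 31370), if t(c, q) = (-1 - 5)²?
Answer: -2664/2893 ≈ -0.92084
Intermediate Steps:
R = -3
t(c, q) = 36 (t(c, q) = (-6)² = 36)
S(N) = 935 + 5*N² + 180*N (S(N) = 15 + 5*((N² + 36*N) + 184) = 15 + 5*(184 + N² + 36*N) = 15 + (920 + 5*N² + 180*N) = 935 + 5*N² + 180*N)
(43000 + 40*(-409))/(S(-43) - 31370) = (43000 + 40*(-409))/((935 + 5*(-43)² + 180*(-43)) - 31370) = (43000 - 16360)/((935 + 5*1849 - 7740) - 31370) = 26640/((935 + 9245 - 7740) - 31370) = 26640/(2440 - 31370) = 26640/(-28930) = 26640*(-1/28930) = -2664/2893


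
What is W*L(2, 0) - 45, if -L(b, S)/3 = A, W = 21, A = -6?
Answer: 333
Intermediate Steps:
L(b, S) = 18 (L(b, S) = -3*(-6) = 18)
W*L(2, 0) - 45 = 21*18 - 45 = 378 - 45 = 333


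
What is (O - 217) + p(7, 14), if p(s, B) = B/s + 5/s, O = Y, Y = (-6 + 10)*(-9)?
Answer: -1752/7 ≈ -250.29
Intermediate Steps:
Y = -36 (Y = 4*(-9) = -36)
O = -36
p(s, B) = 5/s + B/s
(O - 217) + p(7, 14) = (-36 - 217) + (5 + 14)/7 = -253 + (⅐)*19 = -253 + 19/7 = -1752/7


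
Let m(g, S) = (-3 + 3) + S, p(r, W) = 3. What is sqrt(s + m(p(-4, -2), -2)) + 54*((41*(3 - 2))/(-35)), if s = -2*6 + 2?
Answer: -2214/35 + 2*I*sqrt(3) ≈ -63.257 + 3.4641*I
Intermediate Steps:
m(g, S) = S (m(g, S) = 0 + S = S)
s = -10 (s = -12 + 2 = -10)
sqrt(s + m(p(-4, -2), -2)) + 54*((41*(3 - 2))/(-35)) = sqrt(-10 - 2) + 54*((41*(3 - 2))/(-35)) = sqrt(-12) + 54*((41*1)*(-1/35)) = 2*I*sqrt(3) + 54*(41*(-1/35)) = 2*I*sqrt(3) + 54*(-41/35) = 2*I*sqrt(3) - 2214/35 = -2214/35 + 2*I*sqrt(3)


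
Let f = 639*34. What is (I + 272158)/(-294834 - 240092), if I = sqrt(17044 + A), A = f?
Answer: -136079/267463 - sqrt(38770)/534926 ≈ -0.50914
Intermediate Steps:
f = 21726
A = 21726
I = sqrt(38770) (I = sqrt(17044 + 21726) = sqrt(38770) ≈ 196.90)
(I + 272158)/(-294834 - 240092) = (sqrt(38770) + 272158)/(-294834 - 240092) = (272158 + sqrt(38770))/(-534926) = (272158 + sqrt(38770))*(-1/534926) = -136079/267463 - sqrt(38770)/534926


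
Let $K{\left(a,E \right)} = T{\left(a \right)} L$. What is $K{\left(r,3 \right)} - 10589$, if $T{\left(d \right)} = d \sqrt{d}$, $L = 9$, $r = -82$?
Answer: $-10589 - 738 i \sqrt{82} \approx -10589.0 - 6682.9 i$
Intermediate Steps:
$T{\left(d \right)} = d^{\frac{3}{2}}$
$K{\left(a,E \right)} = 9 a^{\frac{3}{2}}$ ($K{\left(a,E \right)} = a^{\frac{3}{2}} \cdot 9 = 9 a^{\frac{3}{2}}$)
$K{\left(r,3 \right)} - 10589 = 9 \left(-82\right)^{\frac{3}{2}} - 10589 = 9 \left(- 82 i \sqrt{82}\right) - 10589 = - 738 i \sqrt{82} - 10589 = -10589 - 738 i \sqrt{82}$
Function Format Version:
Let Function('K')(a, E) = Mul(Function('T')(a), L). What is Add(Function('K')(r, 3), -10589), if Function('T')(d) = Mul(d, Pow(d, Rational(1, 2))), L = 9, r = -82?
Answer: Add(-10589, Mul(-738, I, Pow(82, Rational(1, 2)))) ≈ Add(-10589., Mul(-6682.9, I))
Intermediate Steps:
Function('T')(d) = Pow(d, Rational(3, 2))
Function('K')(a, E) = Mul(9, Pow(a, Rational(3, 2))) (Function('K')(a, E) = Mul(Pow(a, Rational(3, 2)), 9) = Mul(9, Pow(a, Rational(3, 2))))
Add(Function('K')(r, 3), -10589) = Add(Mul(9, Pow(-82, Rational(3, 2))), -10589) = Add(Mul(9, Mul(-82, I, Pow(82, Rational(1, 2)))), -10589) = Add(Mul(-738, I, Pow(82, Rational(1, 2))), -10589) = Add(-10589, Mul(-738, I, Pow(82, Rational(1, 2))))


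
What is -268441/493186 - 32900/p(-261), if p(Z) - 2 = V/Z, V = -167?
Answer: -4235123819249/339805154 ≈ -12463.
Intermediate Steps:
p(Z) = 2 - 167/Z
-268441/493186 - 32900/p(-261) = -268441/493186 - 32900/(2 - 167/(-261)) = -268441*1/493186 - 32900/(2 - 167*(-1/261)) = -268441/493186 - 32900/(2 + 167/261) = -268441/493186 - 32900/689/261 = -268441/493186 - 32900*261/689 = -268441/493186 - 8586900/689 = -4235123819249/339805154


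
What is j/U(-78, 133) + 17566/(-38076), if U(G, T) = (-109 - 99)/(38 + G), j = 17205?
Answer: 409378898/123747 ≈ 3308.2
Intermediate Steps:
U(G, T) = -208/(38 + G)
j/U(-78, 133) + 17566/(-38076) = 17205/((-208/(38 - 78))) + 17566/(-38076) = 17205/((-208/(-40))) + 17566*(-1/38076) = 17205/((-208*(-1/40))) - 8783/19038 = 17205/(26/5) - 8783/19038 = 17205*(5/26) - 8783/19038 = 86025/26 - 8783/19038 = 409378898/123747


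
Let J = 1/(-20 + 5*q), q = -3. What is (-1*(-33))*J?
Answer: -33/35 ≈ -0.94286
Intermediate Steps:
J = -1/35 (J = 1/(-20 + 5*(-3)) = 1/(-20 - 15) = 1/(-35) = -1/35 ≈ -0.028571)
(-1*(-33))*J = -1*(-33)*(-1/35) = 33*(-1/35) = -33/35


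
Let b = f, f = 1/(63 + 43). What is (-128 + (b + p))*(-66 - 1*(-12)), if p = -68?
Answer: 560925/53 ≈ 10583.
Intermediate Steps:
f = 1/106 ≈ 0.0094340
b = 1/106 ≈ 0.0094340
(-128 + (b + p))*(-66 - 1*(-12)) = (-128 + (1/106 - 68))*(-66 - 1*(-12)) = (-128 - 7207/106)*(-66 + 12) = -20775/106*(-54) = 560925/53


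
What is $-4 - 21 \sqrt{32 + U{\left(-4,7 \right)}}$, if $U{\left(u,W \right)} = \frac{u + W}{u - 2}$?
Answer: $-4 - \frac{63 \sqrt{14}}{2} \approx -121.86$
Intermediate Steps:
$U{\left(u,W \right)} = \frac{W + u}{-2 + u}$
$-4 - 21 \sqrt{32 + U{\left(-4,7 \right)}} = -4 - 21 \sqrt{32 + \frac{7 - 4}{-2 - 4}} = -4 - 21 \sqrt{32 + \frac{1}{-6} \cdot 3} = -4 - 21 \sqrt{32 - \frac{1}{2}} = -4 - 21 \sqrt{\frac{63}{2}} = -4 - 21 \frac{3 \sqrt{14}}{2} = -4 - \frac{63 \sqrt{14}}{2}$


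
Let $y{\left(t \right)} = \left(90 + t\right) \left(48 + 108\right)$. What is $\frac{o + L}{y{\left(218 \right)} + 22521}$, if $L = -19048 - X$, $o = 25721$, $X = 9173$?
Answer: $- \frac{2500}{70569} \approx -0.035426$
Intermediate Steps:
$y{\left(t \right)} = 14040 + 156 t$ ($y{\left(t \right)} = \left(90 + t\right) 156 = 14040 + 156 t$)
$L = -28221$ ($L = -19048 - 9173 = -28221$)
$\frac{o + L}{y{\left(218 \right)} + 22521} = \frac{25721 - 28221}{\left(14040 + 156 \cdot 218\right) + 22521} = - \frac{2500}{\left(14040 + 34008\right) + 22521} = - \frac{2500}{48048 + 22521} = - \frac{2500}{70569}$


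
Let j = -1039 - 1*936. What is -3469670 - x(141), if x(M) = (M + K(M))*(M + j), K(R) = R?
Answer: -2952482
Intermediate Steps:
j = -1975 (j = -1039 - 936 = -1975)
x(M) = 2*M*(-1975 + M) (x(M) = (M + M)*(M - 1975) = (2*M)*(-1975 + M) = 2*M*(-1975 + M))
-3469670 - x(141) = -3469670 - 2*141*(-1975 + 141) = -3469670 - 2*141*(-1834) = -3469670 - 1*(-517188) = -3469670 + 517188 = -2952482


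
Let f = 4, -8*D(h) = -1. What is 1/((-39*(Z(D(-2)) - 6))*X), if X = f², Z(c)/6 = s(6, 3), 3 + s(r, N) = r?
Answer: -1/7488 ≈ -0.00013355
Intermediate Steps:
s(r, N) = -3 + r
D(h) = ⅛ (D(h) = -⅛*(-1) = ⅛)
Z(c) = 18 (Z(c) = 6*(-3 + 6) = 6*3 = 18)
X = 16 (X = 4² = 16)
1/((-39*(Z(D(-2)) - 6))*X) = 1/(-39*(18 - 6)*16) = 1/(-39*12*16) = 1/(-468*16) = 1/(-7488) = -1/7488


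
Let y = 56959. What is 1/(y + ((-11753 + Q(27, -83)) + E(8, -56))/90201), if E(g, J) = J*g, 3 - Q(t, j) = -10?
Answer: 90201/5137746571 ≈ 1.7557e-5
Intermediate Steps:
Q(t, j) = 13 (Q(t, j) = 3 - 1*(-10) = 3 + 10 = 13)
1/(y + ((-11753 + Q(27, -83)) + E(8, -56))/90201) = 1/(56959 + ((-11753 + 13) - 56*8)/90201) = 1/(56959 + (-11740 - 448)*(1/90201)) = 1/(56959 - 12188*1/90201) = 1/(56959 - 12188/90201) = 1/(5137746571/90201) = 90201/5137746571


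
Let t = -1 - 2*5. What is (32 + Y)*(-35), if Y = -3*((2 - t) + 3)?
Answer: 560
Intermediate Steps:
t = -11 (t = -1 - 10 = -11)
Y = -48 (Y = -3*((2 - 1*(-11)) + 3) = -3*((2 + 11) + 3) = -3*(13 + 3) = -3*16 = -48)
(32 + Y)*(-35) = (32 - 48)*(-35) = -16*(-35) = 560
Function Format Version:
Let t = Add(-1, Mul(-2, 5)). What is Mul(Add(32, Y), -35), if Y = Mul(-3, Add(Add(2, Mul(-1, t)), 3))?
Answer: 560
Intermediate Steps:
t = -11 (t = Add(-1, -10) = -11)
Y = -48 (Y = Mul(-3, Add(Add(2, Mul(-1, -11)), 3)) = Mul(-3, Add(Add(2, 11), 3)) = Mul(-3, Add(13, 3)) = Mul(-3, 16) = -48)
Mul(Add(32, Y), -35) = Mul(Add(32, -48), -35) = Mul(-16, -35) = 560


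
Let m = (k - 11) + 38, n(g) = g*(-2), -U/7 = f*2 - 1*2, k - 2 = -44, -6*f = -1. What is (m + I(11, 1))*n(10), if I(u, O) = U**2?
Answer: -21800/9 ≈ -2422.2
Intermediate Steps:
f = 1/6 (f = -1/6*(-1) = 1/6 ≈ 0.16667)
k = -42 (k = 2 - 44 = -42)
U = 35/3 (U = -7*((1/6)*2 - 1*2) = -7*(1/3 - 2) = -7*(-5/3) = 35/3 ≈ 11.667)
I(u, O) = 1225/9 (I(u, O) = (35/3)**2 = 1225/9)
n(g) = -2*g
m = -15 (m = (-42 - 11) + 38 = -53 + 38 = -15)
(m + I(11, 1))*n(10) = (-15 + 1225/9)*(-2*10) = (1090/9)*(-20) = -21800/9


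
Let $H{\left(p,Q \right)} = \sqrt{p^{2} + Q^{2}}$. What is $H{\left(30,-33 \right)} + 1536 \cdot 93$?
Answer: $142848 + 3 \sqrt{221} \approx 1.4289 \cdot 10^{5}$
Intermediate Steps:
$H{\left(p,Q \right)} = \sqrt{Q^{2} + p^{2}}$
$H{\left(30,-33 \right)} + 1536 \cdot 93 = \sqrt{\left(-33\right)^{2} + 30^{2}} + 1536 \cdot 93 = \sqrt{1089 + 900} + 142848 = \sqrt{1989} + 142848 = 3 \sqrt{221} + 142848 = 142848 + 3 \sqrt{221}$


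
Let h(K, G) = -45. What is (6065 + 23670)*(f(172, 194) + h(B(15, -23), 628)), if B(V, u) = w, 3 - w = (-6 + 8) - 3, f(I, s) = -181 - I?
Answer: -11834530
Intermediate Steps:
w = 4 (w = 3 - ((-6 + 8) - 3) = 3 - (2 - 3) = 3 - 1*(-1) = 3 + 1 = 4)
B(V, u) = 4
(6065 + 23670)*(f(172, 194) + h(B(15, -23), 628)) = (6065 + 23670)*((-181 - 1*172) - 45) = 29735*((-181 - 172) - 45) = 29735*(-353 - 45) = 29735*(-398) = -11834530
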